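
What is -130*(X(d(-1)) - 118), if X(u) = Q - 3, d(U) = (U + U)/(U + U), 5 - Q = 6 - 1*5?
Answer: 15210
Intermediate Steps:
Q = 4 (Q = 5 - (6 - 1*5) = 5 - (6 - 5) = 5 - 1*1 = 5 - 1 = 4)
d(U) = 1 (d(U) = (2*U)/((2*U)) = (2*U)*(1/(2*U)) = 1)
X(u) = 1 (X(u) = 4 - 3 = 1)
-130*(X(d(-1)) - 118) = -130*(1 - 118) = -130*(-117) = -1*(-15210) = 15210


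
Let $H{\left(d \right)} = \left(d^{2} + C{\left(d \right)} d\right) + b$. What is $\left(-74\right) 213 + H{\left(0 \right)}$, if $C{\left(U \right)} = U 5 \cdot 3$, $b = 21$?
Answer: $-15741$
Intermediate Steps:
$C{\left(U \right)} = 15 U$ ($C{\left(U \right)} = 5 U 3 = 15 U$)
$H{\left(d \right)} = 21 + 16 d^{2}$ ($H{\left(d \right)} = \left(d^{2} + 15 d d\right) + 21 = \left(d^{2} + 15 d^{2}\right) + 21 = 16 d^{2} + 21 = 21 + 16 d^{2}$)
$\left(-74\right) 213 + H{\left(0 \right)} = \left(-74\right) 213 + \left(21 + 16 \cdot 0^{2}\right) = -15762 + \left(21 + 16 \cdot 0\right) = -15762 + \left(21 + 0\right) = -15762 + 21 = -15741$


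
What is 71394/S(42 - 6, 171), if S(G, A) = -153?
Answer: -23798/51 ≈ -466.63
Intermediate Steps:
71394/S(42 - 6, 171) = 71394/(-153) = 71394*(-1/153) = -23798/51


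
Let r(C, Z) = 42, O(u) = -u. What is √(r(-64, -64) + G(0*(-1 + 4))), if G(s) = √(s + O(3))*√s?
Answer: √42 ≈ 6.4807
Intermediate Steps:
G(s) = √s*√(-3 + s) (G(s) = √(s - 1*3)*√s = √(s - 3)*√s = √(-3 + s)*√s = √s*√(-3 + s))
√(r(-64, -64) + G(0*(-1 + 4))) = √(42 + √(0*(-1 + 4))*√(-3 + 0*(-1 + 4))) = √(42 + √(0*3)*√(-3 + 0*3)) = √(42 + √0*√(-3 + 0)) = √(42 + 0*√(-3)) = √(42 + 0*(I*√3)) = √(42 + 0) = √42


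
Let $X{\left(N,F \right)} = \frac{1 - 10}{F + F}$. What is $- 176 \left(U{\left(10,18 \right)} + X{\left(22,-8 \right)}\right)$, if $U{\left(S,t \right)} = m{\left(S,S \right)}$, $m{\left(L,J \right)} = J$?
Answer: $-1859$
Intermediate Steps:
$X{\left(N,F \right)} = - \frac{9}{2 F}$
$U{\left(S,t \right)} = S$
$- 176 \left(U{\left(10,18 \right)} + X{\left(22,-8 \right)}\right) = - 176 \left(10 - \frac{9}{2 \left(-8\right)}\right) = - 176 \left(10 - - \frac{9}{16}\right) = - 176 \left(10 + \frac{9}{16}\right) = \left(-176\right) \frac{169}{16} = -1859$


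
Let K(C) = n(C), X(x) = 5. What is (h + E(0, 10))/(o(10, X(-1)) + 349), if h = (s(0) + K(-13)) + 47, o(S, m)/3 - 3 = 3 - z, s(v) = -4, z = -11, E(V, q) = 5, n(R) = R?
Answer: 7/80 ≈ 0.087500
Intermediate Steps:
K(C) = C
o(S, m) = 51 (o(S, m) = 9 + 3*(3 - 1*(-11)) = 9 + 3*(3 + 11) = 9 + 3*14 = 9 + 42 = 51)
h = 30 (h = (-4 - 13) + 47 = -17 + 47 = 30)
(h + E(0, 10))/(o(10, X(-1)) + 349) = (30 + 5)/(51 + 349) = 35/400 = 35*(1/400) = 7/80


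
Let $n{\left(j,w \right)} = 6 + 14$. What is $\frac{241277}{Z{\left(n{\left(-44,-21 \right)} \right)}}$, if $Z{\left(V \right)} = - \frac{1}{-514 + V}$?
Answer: $119190838$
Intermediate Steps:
$n{\left(j,w \right)} = 20$
$\frac{241277}{Z{\left(n{\left(-44,-21 \right)} \right)}} = \frac{241277}{\left(-1\right) \frac{1}{-514 + 20}} = \frac{241277}{\left(-1\right) \frac{1}{-494}} = \frac{241277}{\left(-1\right) \left(- \frac{1}{494}\right)} = 241277 \frac{1}{\frac{1}{494}} = 241277 \cdot 494 = 119190838$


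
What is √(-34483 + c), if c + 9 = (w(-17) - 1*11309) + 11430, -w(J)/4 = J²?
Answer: I*√35527 ≈ 188.49*I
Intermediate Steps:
w(J) = -4*J²
c = -1044 (c = -9 + ((-4*(-17)² - 1*11309) + 11430) = -9 + ((-4*289 - 11309) + 11430) = -9 + ((-1156 - 11309) + 11430) = -9 + (-12465 + 11430) = -9 - 1035 = -1044)
√(-34483 + c) = √(-34483 - 1044) = √(-35527) = I*√35527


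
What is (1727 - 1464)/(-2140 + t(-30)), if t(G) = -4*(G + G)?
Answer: -263/1900 ≈ -0.13842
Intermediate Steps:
t(G) = -8*G
(1727 - 1464)/(-2140 + t(-30)) = (1727 - 1464)/(-2140 - 8*(-30)) = 263/(-2140 + 240) = 263/(-1900) = 263*(-1/1900) = -263/1900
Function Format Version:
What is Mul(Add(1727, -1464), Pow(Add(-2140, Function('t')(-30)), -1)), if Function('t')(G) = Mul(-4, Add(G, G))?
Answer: Rational(-263, 1900) ≈ -0.13842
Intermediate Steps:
Function('t')(G) = Mul(-8, G) (Function('t')(G) = Mul(-4, Mul(2, G)) = Mul(-8, G))
Mul(Add(1727, -1464), Pow(Add(-2140, Function('t')(-30)), -1)) = Mul(Add(1727, -1464), Pow(Add(-2140, Mul(-8, -30)), -1)) = Mul(263, Pow(Add(-2140, 240), -1)) = Mul(263, Pow(-1900, -1)) = Mul(263, Rational(-1, 1900)) = Rational(-263, 1900)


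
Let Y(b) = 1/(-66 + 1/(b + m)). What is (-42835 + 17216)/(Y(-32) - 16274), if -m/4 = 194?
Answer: 1366235651/867876954 ≈ 1.5742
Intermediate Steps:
m = -776 (m = -4*194 = -776)
Y(b) = 1/(-66 + 1/(-776 + b)) (Y(b) = 1/(-66 + 1/(b - 776)) = 1/(-66 + 1/(-776 + b)))
(-42835 + 17216)/(Y(-32) - 16274) = (-42835 + 17216)/((776 - 1*(-32))/(-51217 + 66*(-32)) - 16274) = -25619/((776 + 32)/(-51217 - 2112) - 16274) = -25619/(808/(-53329) - 16274) = -25619/(-1/53329*808 - 16274) = -25619/(-808/53329 - 16274) = -25619/(-867876954/53329) = -25619*(-53329/867876954) = 1366235651/867876954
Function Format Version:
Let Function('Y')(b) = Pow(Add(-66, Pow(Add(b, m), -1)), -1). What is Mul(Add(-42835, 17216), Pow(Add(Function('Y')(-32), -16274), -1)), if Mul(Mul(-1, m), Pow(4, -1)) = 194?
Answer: Rational(1366235651, 867876954) ≈ 1.5742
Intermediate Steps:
m = -776 (m = Mul(-4, 194) = -776)
Function('Y')(b) = Pow(Add(-66, Pow(Add(-776, b), -1)), -1) (Function('Y')(b) = Pow(Add(-66, Pow(Add(b, -776), -1)), -1) = Pow(Add(-66, Pow(Add(-776, b), -1)), -1))
Mul(Add(-42835, 17216), Pow(Add(Function('Y')(-32), -16274), -1)) = Mul(Add(-42835, 17216), Pow(Add(Mul(Pow(Add(-51217, Mul(66, -32)), -1), Add(776, Mul(-1, -32))), -16274), -1)) = Mul(-25619, Pow(Add(Mul(Pow(Add(-51217, -2112), -1), Add(776, 32)), -16274), -1)) = Mul(-25619, Pow(Add(Mul(Pow(-53329, -1), 808), -16274), -1)) = Mul(-25619, Pow(Add(Mul(Rational(-1, 53329), 808), -16274), -1)) = Mul(-25619, Pow(Add(Rational(-808, 53329), -16274), -1)) = Mul(-25619, Pow(Rational(-867876954, 53329), -1)) = Mul(-25619, Rational(-53329, 867876954)) = Rational(1366235651, 867876954)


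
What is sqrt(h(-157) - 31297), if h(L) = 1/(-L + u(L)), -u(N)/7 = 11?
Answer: I*sqrt(12518795)/20 ≈ 176.91*I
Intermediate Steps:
u(N) = -77 (u(N) = -7*11 = -77)
h(L) = 1/(-77 - L) (h(L) = 1/(-L - 77) = 1/(-77 - L))
sqrt(h(-157) - 31297) = sqrt(-1/(77 - 157) - 31297) = sqrt(-1/(-80) - 31297) = sqrt(-1*(-1/80) - 31297) = sqrt(1/80 - 31297) = sqrt(-2503759/80) = I*sqrt(12518795)/20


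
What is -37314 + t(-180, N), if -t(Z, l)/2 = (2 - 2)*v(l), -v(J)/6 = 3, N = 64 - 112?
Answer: -37314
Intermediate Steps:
N = -48
v(J) = -18 (v(J) = -6*3 = -18)
t(Z, l) = 0 (t(Z, l) = -2*(2 - 2)*(-18) = -0*(-18) = -2*0 = 0)
-37314 + t(-180, N) = -37314 + 0 = -37314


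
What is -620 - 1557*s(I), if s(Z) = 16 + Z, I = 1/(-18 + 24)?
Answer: -51583/2 ≈ -25792.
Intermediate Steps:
I = ⅙ (I = 1/6 = ⅙ ≈ 0.16667)
-620 - 1557*s(I) = -620 - 1557*(16 + ⅙) = -620 - 1557*97/6 = -620 - 50343/2 = -51583/2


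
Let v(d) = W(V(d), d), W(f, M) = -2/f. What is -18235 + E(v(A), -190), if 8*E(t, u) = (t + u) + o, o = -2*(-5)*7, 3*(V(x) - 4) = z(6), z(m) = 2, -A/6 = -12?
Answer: -1022003/56 ≈ -18250.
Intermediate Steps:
A = 72 (A = -6*(-12) = 72)
V(x) = 14/3 (V(x) = 4 + (⅓)*2 = 4 + ⅔ = 14/3)
o = 70 (o = 10*7 = 70)
v(d) = -3/7 (v(d) = -2/14/3 = -2*3/14 = -3/7)
E(t, u) = 35/4 + t/8 + u/8 (E(t, u) = ((t + u) + 70)/8 = (70 + t + u)/8 = 35/4 + t/8 + u/8)
-18235 + E(v(A), -190) = -18235 + (35/4 + (⅛)*(-3/7) + (⅛)*(-190)) = -18235 + (35/4 - 3/56 - 95/4) = -18235 - 843/56 = -1022003/56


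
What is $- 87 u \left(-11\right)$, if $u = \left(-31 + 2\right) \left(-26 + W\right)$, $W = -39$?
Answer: $1803945$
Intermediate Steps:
$u = 1885$ ($u = \left(-31 + 2\right) \left(-26 - 39\right) = \left(-29\right) \left(-65\right) = 1885$)
$- 87 u \left(-11\right) = \left(-87\right) 1885 \left(-11\right) = \left(-163995\right) \left(-11\right) = 1803945$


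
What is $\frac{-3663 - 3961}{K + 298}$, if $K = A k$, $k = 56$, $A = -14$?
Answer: $\frac{3812}{243} \approx 15.687$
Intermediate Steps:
$K = -784$ ($K = \left(-14\right) 56 = -784$)
$\frac{-3663 - 3961}{K + 298} = \frac{-3663 - 3961}{-784 + 298} = - \frac{7624}{-486} = \left(-7624\right) \left(- \frac{1}{486}\right) = \frac{3812}{243}$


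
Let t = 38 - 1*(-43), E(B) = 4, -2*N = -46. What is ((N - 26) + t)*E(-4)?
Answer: 312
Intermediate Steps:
N = 23 (N = -1/2*(-46) = 23)
t = 81 (t = 38 + 43 = 81)
((N - 26) + t)*E(-4) = ((23 - 26) + 81)*4 = (-3 + 81)*4 = 78*4 = 312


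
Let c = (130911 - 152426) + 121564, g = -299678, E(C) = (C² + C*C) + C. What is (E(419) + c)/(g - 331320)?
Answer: -225795/315499 ≈ -0.71568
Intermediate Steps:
E(C) = C + 2*C² (E(C) = (C² + C²) + C = 2*C² + C = C + 2*C²)
c = 100049 (c = -21515 + 121564 = 100049)
(E(419) + c)/(g - 331320) = (419*(1 + 2*419) + 100049)/(-299678 - 331320) = (419*(1 + 838) + 100049)/(-630998) = (419*839 + 100049)*(-1/630998) = (351541 + 100049)*(-1/630998) = 451590*(-1/630998) = -225795/315499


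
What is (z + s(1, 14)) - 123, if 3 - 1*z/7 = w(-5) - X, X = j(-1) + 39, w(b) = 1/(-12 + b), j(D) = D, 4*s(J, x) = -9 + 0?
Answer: 11027/68 ≈ 162.16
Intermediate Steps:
s(J, x) = -9/4 (s(J, x) = (-9 + 0)/4 = (1/4)*(-9) = -9/4)
X = 38 (X = -1 + 39 = 38)
z = 4886/17 (z = 21 - 7*(1/(-12 - 5) - 1*38) = 21 - 7*(1/(-17) - 38) = 21 - 7*(-1/17 - 38) = 21 - 7*(-647/17) = 21 + 4529/17 = 4886/17 ≈ 287.41)
(z + s(1, 14)) - 123 = (4886/17 - 9/4) - 123 = 19391/68 - 123 = 11027/68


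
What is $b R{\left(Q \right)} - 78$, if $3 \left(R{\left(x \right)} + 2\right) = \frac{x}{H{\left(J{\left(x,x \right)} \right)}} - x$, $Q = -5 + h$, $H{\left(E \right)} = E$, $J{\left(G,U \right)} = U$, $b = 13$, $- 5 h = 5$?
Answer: $- \frac{221}{3} \approx -73.667$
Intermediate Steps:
$h = -1$ ($h = \left(- \frac{1}{5}\right) 5 = -1$)
$Q = -6$ ($Q = -5 - 1 = -6$)
$R{\left(x \right)} = - \frac{5}{3} - \frac{x}{3}$ ($R{\left(x \right)} = -2 + \frac{\frac{x}{x} - x}{3} = -2 + \frac{1 - x}{3} = -2 - \left(- \frac{1}{3} + \frac{x}{3}\right) = - \frac{5}{3} - \frac{x}{3}$)
$b R{\left(Q \right)} - 78 = 13 \left(- \frac{5}{3} - -2\right) - 78 = 13 \left(- \frac{5}{3} + 2\right) - 78 = 13 \cdot \frac{1}{3} - 78 = \frac{13}{3} - 78 = - \frac{221}{3}$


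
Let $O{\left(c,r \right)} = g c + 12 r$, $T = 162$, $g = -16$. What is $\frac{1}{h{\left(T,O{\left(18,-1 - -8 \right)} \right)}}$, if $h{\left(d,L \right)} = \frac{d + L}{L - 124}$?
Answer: $\frac{164}{21} \approx 7.8095$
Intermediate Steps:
$O{\left(c,r \right)} = - 16 c + 12 r$
$h{\left(d,L \right)} = \frac{L + d}{-124 + L}$
$\frac{1}{h{\left(T,O{\left(18,-1 - -8 \right)} \right)}} = \frac{1}{\frac{1}{-124 + \left(\left(-16\right) 18 + 12 \left(-1 - -8\right)\right)} \left(\left(\left(-16\right) 18 + 12 \left(-1 - -8\right)\right) + 162\right)} = \frac{1}{\frac{1}{-124 - \left(288 - 12 \left(-1 + 8\right)\right)} \left(\left(-288 + 12 \left(-1 + 8\right)\right) + 162\right)} = \frac{1}{\frac{1}{-124 + \left(-288 + 12 \cdot 7\right)} \left(\left(-288 + 12 \cdot 7\right) + 162\right)} = \frac{1}{\frac{1}{-124 + \left(-288 + 84\right)} \left(\left(-288 + 84\right) + 162\right)} = \frac{1}{\frac{1}{-124 - 204} \left(-204 + 162\right)} = \frac{1}{\frac{1}{-328} \left(-42\right)} = \frac{1}{\left(- \frac{1}{328}\right) \left(-42\right)} = \frac{1}{\frac{21}{164}} = \frac{164}{21}$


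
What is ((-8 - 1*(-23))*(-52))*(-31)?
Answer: 24180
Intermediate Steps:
((-8 - 1*(-23))*(-52))*(-31) = ((-8 + 23)*(-52))*(-31) = (15*(-52))*(-31) = -780*(-31) = 24180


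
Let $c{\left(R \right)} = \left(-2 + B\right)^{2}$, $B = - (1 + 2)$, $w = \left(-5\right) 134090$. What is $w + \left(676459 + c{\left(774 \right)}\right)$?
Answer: $6034$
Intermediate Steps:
$w = -670450$
$B = -3$ ($B = \left(-1\right) 3 = -3$)
$c{\left(R \right)} = 25$ ($c{\left(R \right)} = \left(-2 - 3\right)^{2} = \left(-5\right)^{2} = 25$)
$w + \left(676459 + c{\left(774 \right)}\right) = -670450 + \left(676459 + 25\right) = -670450 + 676484 = 6034$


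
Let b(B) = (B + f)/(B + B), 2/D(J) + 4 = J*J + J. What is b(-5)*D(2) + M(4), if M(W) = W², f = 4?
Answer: 161/10 ≈ 16.100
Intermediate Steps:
D(J) = 2/(-4 + J + J²) (D(J) = 2/(-4 + (J*J + J)) = 2/(-4 + (J² + J)) = 2/(-4 + (J + J²)) = 2/(-4 + J + J²))
b(B) = (4 + B)/(2*B) (b(B) = (B + 4)/(B + B) = (4 + B)/((2*B)) = (4 + B)*(1/(2*B)) = (4 + B)/(2*B))
b(-5)*D(2) + M(4) = ((½)*(4 - 5)/(-5))*(2/(-4 + 2 + 2²)) + 4² = ((½)*(-⅕)*(-1))*(2/(-4 + 2 + 4)) + 16 = (2/2)/10 + 16 = (2*(½))/10 + 16 = (⅒)*1 + 16 = ⅒ + 16 = 161/10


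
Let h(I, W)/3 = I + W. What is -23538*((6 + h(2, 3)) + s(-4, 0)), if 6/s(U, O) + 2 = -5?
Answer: -3318858/7 ≈ -4.7412e+5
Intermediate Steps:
s(U, O) = -6/7 (s(U, O) = 6/(-2 - 5) = 6/(-7) = 6*(-⅐) = -6/7)
h(I, W) = 3*I + 3*W (h(I, W) = 3*(I + W) = 3*I + 3*W)
-23538*((6 + h(2, 3)) + s(-4, 0)) = -23538*((6 + (3*2 + 3*3)) - 6/7) = -23538*((6 + (6 + 9)) - 6/7) = -23538*((6 + 15) - 6/7) = -23538*(21 - 6/7) = -23538*141/7 = -3318858/7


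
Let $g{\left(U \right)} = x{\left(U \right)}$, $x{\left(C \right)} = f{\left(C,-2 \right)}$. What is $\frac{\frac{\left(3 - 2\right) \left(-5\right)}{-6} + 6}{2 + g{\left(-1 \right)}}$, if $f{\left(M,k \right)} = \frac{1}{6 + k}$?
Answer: $\frac{82}{27} \approx 3.037$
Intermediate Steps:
$x{\left(C \right)} = \frac{1}{4}$ ($x{\left(C \right)} = \frac{1}{6 - 2} = \frac{1}{4}$)
$g{\left(U \right)} = \frac{1}{4}$
$\frac{\frac{\left(3 - 2\right) \left(-5\right)}{-6} + 6}{2 + g{\left(-1 \right)}} = \frac{\frac{\left(3 - 2\right) \left(-5\right)}{-6} + 6}{2 + \frac{1}{4}} = \frac{1 \left(-5\right) \left(- \frac{1}{6}\right) + 6}{\frac{9}{4}} = \frac{4 \left(\left(-5\right) \left(- \frac{1}{6}\right) + 6\right)}{9} = \frac{4 \left(\frac{5}{6} + 6\right)}{9} = \frac{4}{9} \cdot \frac{41}{6} = \frac{82}{27}$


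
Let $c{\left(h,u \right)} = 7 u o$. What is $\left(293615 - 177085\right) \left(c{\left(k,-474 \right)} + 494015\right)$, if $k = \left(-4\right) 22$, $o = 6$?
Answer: $55247688710$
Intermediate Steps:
$k = -88$
$c{\left(h,u \right)} = 42 u$ ($c{\left(h,u \right)} = 7 u 6 = 42 u$)
$\left(293615 - 177085\right) \left(c{\left(k,-474 \right)} + 494015\right) = \left(293615 - 177085\right) \left(42 \left(-474\right) + 494015\right) = 116530 \left(-19908 + 494015\right) = 116530 \cdot 474107 = 55247688710$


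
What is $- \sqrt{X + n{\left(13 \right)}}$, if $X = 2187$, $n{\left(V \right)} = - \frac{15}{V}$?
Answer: $- \frac{16 \sqrt{1443}}{13} \approx -46.753$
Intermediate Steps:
$- \sqrt{X + n{\left(13 \right)}} = - \sqrt{2187 - \frac{15}{13}} = - \sqrt{\frac{28416}{13}} = - \frac{16 \sqrt{1443}}{13}$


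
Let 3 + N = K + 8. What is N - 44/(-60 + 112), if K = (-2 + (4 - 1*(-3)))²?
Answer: 379/13 ≈ 29.154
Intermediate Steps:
K = 25 (K = (-2 + (4 + 3))² = (-2 + 7)² = 5² = 25)
N = 30 (N = -3 + (25 + 8) = -3 + 33 = 30)
N - 44/(-60 + 112) = 30 - 44/(-60 + 112) = 30 - 44/52 = 30 + (1/52)*(-44) = 30 - 11/13 = 379/13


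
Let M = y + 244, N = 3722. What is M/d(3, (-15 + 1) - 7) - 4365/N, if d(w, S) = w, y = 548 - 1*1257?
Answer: -581275/3722 ≈ -156.17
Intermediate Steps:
y = -709 (y = 548 - 1257 = -709)
M = -465 (M = -709 + 244 = -465)
M/d(3, (-15 + 1) - 7) - 4365/N = -465/3 - 4365/3722 = -465*⅓ - 4365*1/3722 = -155 - 4365/3722 = -581275/3722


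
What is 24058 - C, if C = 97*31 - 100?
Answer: 21151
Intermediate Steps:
C = 2907 (C = 3007 - 100 = 2907)
24058 - C = 24058 - 1*2907 = 24058 - 2907 = 21151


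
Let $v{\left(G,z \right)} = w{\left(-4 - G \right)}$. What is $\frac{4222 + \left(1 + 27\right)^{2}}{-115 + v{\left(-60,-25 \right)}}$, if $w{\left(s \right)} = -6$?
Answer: $- \frac{5006}{121} \approx -41.372$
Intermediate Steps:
$v{\left(G,z \right)} = -6$
$\frac{4222 + \left(1 + 27\right)^{2}}{-115 + v{\left(-60,-25 \right)}} = \frac{4222 + \left(1 + 27\right)^{2}}{-115 - 6} = \frac{4222 + 28^{2}}{-121} = \left(4222 + 784\right) \left(- \frac{1}{121}\right) = 5006 \left(- \frac{1}{121}\right) = - \frac{5006}{121}$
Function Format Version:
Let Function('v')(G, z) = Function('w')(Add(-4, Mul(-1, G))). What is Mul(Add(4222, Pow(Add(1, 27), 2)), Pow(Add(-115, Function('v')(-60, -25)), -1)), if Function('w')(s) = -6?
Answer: Rational(-5006, 121) ≈ -41.372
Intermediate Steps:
Function('v')(G, z) = -6
Mul(Add(4222, Pow(Add(1, 27), 2)), Pow(Add(-115, Function('v')(-60, -25)), -1)) = Mul(Add(4222, Pow(Add(1, 27), 2)), Pow(Add(-115, -6), -1)) = Mul(Add(4222, Pow(28, 2)), Pow(-121, -1)) = Mul(Add(4222, 784), Rational(-1, 121)) = Mul(5006, Rational(-1, 121)) = Rational(-5006, 121)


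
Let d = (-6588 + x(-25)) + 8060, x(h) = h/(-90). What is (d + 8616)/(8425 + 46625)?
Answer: 181589/990900 ≈ 0.18326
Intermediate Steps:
x(h) = -h/90 (x(h) = h*(-1/90) = -h/90)
d = 26501/18 (d = (-6588 - 1/90*(-25)) + 8060 = (-6588 + 5/18) + 8060 = -118579/18 + 8060 = 26501/18 ≈ 1472.3)
(d + 8616)/(8425 + 46625) = (26501/18 + 8616)/(8425 + 46625) = (181589/18)/55050 = (181589/18)*(1/55050) = 181589/990900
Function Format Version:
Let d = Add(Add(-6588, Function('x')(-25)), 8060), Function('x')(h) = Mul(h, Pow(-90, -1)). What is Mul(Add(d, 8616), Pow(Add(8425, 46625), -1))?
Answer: Rational(181589, 990900) ≈ 0.18326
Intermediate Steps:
Function('x')(h) = Mul(Rational(-1, 90), h) (Function('x')(h) = Mul(h, Rational(-1, 90)) = Mul(Rational(-1, 90), h))
d = Rational(26501, 18) (d = Add(Add(-6588, Mul(Rational(-1, 90), -25)), 8060) = Add(Add(-6588, Rational(5, 18)), 8060) = Add(Rational(-118579, 18), 8060) = Rational(26501, 18) ≈ 1472.3)
Mul(Add(d, 8616), Pow(Add(8425, 46625), -1)) = Mul(Add(Rational(26501, 18), 8616), Pow(Add(8425, 46625), -1)) = Mul(Rational(181589, 18), Pow(55050, -1)) = Mul(Rational(181589, 18), Rational(1, 55050)) = Rational(181589, 990900)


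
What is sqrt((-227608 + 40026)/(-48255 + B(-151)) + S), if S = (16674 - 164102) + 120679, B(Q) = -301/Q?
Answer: I*sqrt(354966273469992614)/3643102 ≈ 163.54*I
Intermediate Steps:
S = -26749 (S = -147428 + 120679 = -26749)
sqrt((-227608 + 40026)/(-48255 + B(-151)) + S) = sqrt((-227608 + 40026)/(-48255 - 301/(-151)) - 26749) = sqrt(-187582/(-48255 - 301*(-1/151)) - 26749) = sqrt(-187582/(-48255 + 301/151) - 26749) = sqrt(-187582/(-7286204/151) - 26749) = sqrt(-187582*(-151/7286204) - 26749) = sqrt(14162441/3643102 - 26749) = sqrt(-97435172957/3643102) = I*sqrt(354966273469992614)/3643102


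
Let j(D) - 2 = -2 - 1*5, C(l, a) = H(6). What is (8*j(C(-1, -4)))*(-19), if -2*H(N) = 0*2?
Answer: 760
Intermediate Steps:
H(N) = 0 (H(N) = -0*2 = -½*0 = 0)
C(l, a) = 0
j(D) = -5 (j(D) = 2 + (-2 - 1*5) = 2 + (-2 - 5) = 2 - 7 = -5)
(8*j(C(-1, -4)))*(-19) = (8*(-5))*(-19) = -40*(-19) = 760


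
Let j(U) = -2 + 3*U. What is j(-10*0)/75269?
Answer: -2/75269 ≈ -2.6571e-5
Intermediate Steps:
j(-10*0)/75269 = (-2 + 3*(-10*0))/75269 = (-2 + 3*0)*(1/75269) = (-2 + 0)*(1/75269) = -2*1/75269 = -2/75269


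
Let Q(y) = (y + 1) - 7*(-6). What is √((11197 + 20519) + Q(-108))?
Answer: √31651 ≈ 177.91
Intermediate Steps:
Q(y) = 43 + y (Q(y) = (1 + y) + 42 = 43 + y)
√((11197 + 20519) + Q(-108)) = √((11197 + 20519) + (43 - 108)) = √(31716 - 65) = √31651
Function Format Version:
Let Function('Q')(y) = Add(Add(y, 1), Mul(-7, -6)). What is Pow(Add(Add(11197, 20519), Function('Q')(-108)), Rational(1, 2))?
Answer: Pow(31651, Rational(1, 2)) ≈ 177.91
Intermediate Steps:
Function('Q')(y) = Add(43, y) (Function('Q')(y) = Add(Add(1, y), 42) = Add(43, y))
Pow(Add(Add(11197, 20519), Function('Q')(-108)), Rational(1, 2)) = Pow(Add(Add(11197, 20519), Add(43, -108)), Rational(1, 2)) = Pow(Add(31716, -65), Rational(1, 2)) = Pow(31651, Rational(1, 2))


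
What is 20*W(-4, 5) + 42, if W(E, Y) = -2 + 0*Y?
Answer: 2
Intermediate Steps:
W(E, Y) = -2 (W(E, Y) = -2 + 0 = -2)
20*W(-4, 5) + 42 = 20*(-2) + 42 = -40 + 42 = 2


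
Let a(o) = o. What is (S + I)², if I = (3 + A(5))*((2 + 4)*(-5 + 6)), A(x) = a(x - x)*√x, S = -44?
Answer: 676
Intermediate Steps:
A(x) = 0 (A(x) = (x - x)*√x = 0*√x = 0)
I = 18 (I = (3 + 0)*((2 + 4)*(-5 + 6)) = 3*(6*1) = 3*6 = 18)
(S + I)² = (-44 + 18)² = (-26)² = 676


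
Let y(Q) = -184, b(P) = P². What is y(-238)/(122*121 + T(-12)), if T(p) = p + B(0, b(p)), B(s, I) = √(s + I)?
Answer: -92/7381 ≈ -0.012464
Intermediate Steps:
B(s, I) = √(I + s)
T(p) = p + √(p²) (T(p) = p + √(p² + 0) = p + √(p²))
y(-238)/(122*121 + T(-12)) = -184/(122*121 + (-12 + √((-12)²))) = -184/(14762 + (-12 + √144)) = -184/(14762 + (-12 + 12)) = -184/(14762 + 0) = -184/14762 = -184*1/14762 = -92/7381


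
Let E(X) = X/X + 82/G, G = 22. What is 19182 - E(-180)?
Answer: 210950/11 ≈ 19177.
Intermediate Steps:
E(X) = 52/11 (E(X) = X/X + 82/22 = 1 + 82*(1/22) = 1 + 41/11 = 52/11)
19182 - E(-180) = 19182 - 1*52/11 = 19182 - 52/11 = 210950/11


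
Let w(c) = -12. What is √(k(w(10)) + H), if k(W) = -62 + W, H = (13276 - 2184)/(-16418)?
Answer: 2*I*√1258053877/8209 ≈ 8.6415*I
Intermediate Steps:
H = -5546/8209 (H = 11092*(-1/16418) = -5546/8209 ≈ -0.67560)
√(k(w(10)) + H) = √((-62 - 12) - 5546/8209) = √(-74 - 5546/8209) = √(-613012/8209) = 2*I*√1258053877/8209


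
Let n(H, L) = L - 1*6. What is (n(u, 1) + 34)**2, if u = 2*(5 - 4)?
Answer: 841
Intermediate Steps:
u = 2 (u = 2*1 = 2)
n(H, L) = -6 + L (n(H, L) = L - 6 = -6 + L)
(n(u, 1) + 34)**2 = ((-6 + 1) + 34)**2 = (-5 + 34)**2 = 29**2 = 841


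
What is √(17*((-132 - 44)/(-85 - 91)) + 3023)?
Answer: 4*√190 ≈ 55.136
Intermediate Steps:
√(17*((-132 - 44)/(-85 - 91)) + 3023) = √(17*(-176/(-176)) + 3023) = √(17*(-176*(-1/176)) + 3023) = √(17*1 + 3023) = √(17 + 3023) = √3040 = 4*√190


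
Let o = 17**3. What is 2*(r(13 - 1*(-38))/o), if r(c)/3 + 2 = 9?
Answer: 42/4913 ≈ 0.0085488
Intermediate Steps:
o = 4913
r(c) = 21 (r(c) = -6 + 3*9 = -6 + 27 = 21)
2*(r(13 - 1*(-38))/o) = 2*(21/4913) = 42/4913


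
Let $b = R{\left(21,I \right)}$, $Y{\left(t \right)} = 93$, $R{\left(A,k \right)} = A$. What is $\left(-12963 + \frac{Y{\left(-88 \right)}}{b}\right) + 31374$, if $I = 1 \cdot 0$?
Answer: $\frac{128908}{7} \approx 18415.0$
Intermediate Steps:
$I = 0$
$b = 21$
$\left(-12963 + \frac{Y{\left(-88 \right)}}{b}\right) + 31374 = \left(-12963 + \frac{93}{21}\right) + 31374 = \left(-12963 + 93 \cdot \frac{1}{21}\right) + 31374 = \left(-12963 + \frac{31}{7}\right) + 31374 = - \frac{90710}{7} + 31374 = \frac{128908}{7}$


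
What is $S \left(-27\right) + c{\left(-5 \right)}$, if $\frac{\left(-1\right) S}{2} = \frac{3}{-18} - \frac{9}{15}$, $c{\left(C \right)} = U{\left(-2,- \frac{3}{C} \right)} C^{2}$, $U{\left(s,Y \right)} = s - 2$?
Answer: $- \frac{707}{5} \approx -141.4$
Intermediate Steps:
$U{\left(s,Y \right)} = -2 + s$
$c{\left(C \right)} = - 4 C^{2}$ ($c{\left(C \right)} = \left(-2 - 2\right) C^{2} = - 4 C^{2}$)
$S = \frac{23}{15}$ ($S = - 2 \left(\frac{3}{-18} - \frac{9}{15}\right) = - 2 \left(3 \left(- \frac{1}{18}\right) - \frac{3}{5}\right) = - 2 \left(- \frac{1}{6} - \frac{3}{5}\right) = \left(-2\right) \left(- \frac{23}{30}\right) = \frac{23}{15} \approx 1.5333$)
$S \left(-27\right) + c{\left(-5 \right)} = \frac{23}{15} \left(-27\right) - 4 \left(-5\right)^{2} = - \frac{207}{5} - 100 = - \frac{707}{5}$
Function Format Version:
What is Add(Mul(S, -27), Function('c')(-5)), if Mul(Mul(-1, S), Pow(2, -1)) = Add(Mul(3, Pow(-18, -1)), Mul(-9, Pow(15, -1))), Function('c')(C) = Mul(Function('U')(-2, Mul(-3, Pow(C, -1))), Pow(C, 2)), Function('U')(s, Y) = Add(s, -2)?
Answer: Rational(-707, 5) ≈ -141.40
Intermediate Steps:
Function('U')(s, Y) = Add(-2, s)
Function('c')(C) = Mul(-4, Pow(C, 2)) (Function('c')(C) = Mul(Add(-2, -2), Pow(C, 2)) = Mul(-4, Pow(C, 2)))
S = Rational(23, 15) (S = Mul(-2, Add(Mul(3, Pow(-18, -1)), Mul(-9, Pow(15, -1)))) = Mul(-2, Add(Mul(3, Rational(-1, 18)), Mul(-9, Rational(1, 15)))) = Mul(-2, Add(Rational(-1, 6), Rational(-3, 5))) = Mul(-2, Rational(-23, 30)) = Rational(23, 15) ≈ 1.5333)
Add(Mul(S, -27), Function('c')(-5)) = Add(Mul(Rational(23, 15), -27), Mul(-4, Pow(-5, 2))) = Add(Rational(-207, 5), Mul(-4, 25)) = Add(Rational(-207, 5), -100) = Rational(-707, 5)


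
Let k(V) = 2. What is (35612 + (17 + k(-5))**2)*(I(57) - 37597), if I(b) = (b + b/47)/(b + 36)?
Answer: -1970526008241/1457 ≈ -1.3525e+9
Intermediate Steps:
I(b) = 48*b/(47*(36 + b)) (I(b) = (b + b*(1/47))/(36 + b) = (b + b/47)/(36 + b) = (48*b/47)/(36 + b) = 48*b/(47*(36 + b)))
(35612 + (17 + k(-5))**2)*(I(57) - 37597) = (35612 + (17 + 2)**2)*((48/47)*57/(36 + 57) - 37597) = (35612 + 19**2)*((48/47)*57/93 - 37597) = (35612 + 361)*((48/47)*57*(1/93) - 37597) = 35973*(912/1457 - 37597) = 35973*(-54777917/1457) = -1970526008241/1457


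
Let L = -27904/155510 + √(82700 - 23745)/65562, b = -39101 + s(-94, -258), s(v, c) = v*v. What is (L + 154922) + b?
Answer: 9692691083/77755 + √58955/65562 ≈ 1.2466e+5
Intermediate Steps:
s(v, c) = v²
b = -30265 (b = -39101 + (-94)² = -39101 + 8836 = -30265)
L = -13952/77755 + √58955/65562 (L = -27904*1/155510 + √58955*(1/65562) = -13952/77755 + √58955/65562 ≈ -0.17573)
(L + 154922) + b = ((-13952/77755 + √58955/65562) + 154922) - 30265 = (12045946158/77755 + √58955/65562) - 30265 = 9692691083/77755 + √58955/65562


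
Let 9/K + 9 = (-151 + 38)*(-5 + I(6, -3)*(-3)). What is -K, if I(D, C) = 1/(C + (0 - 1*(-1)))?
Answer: -18/773 ≈ -0.023286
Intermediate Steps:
I(D, C) = 1/(1 + C) (I(D, C) = 1/(C + (0 + 1)) = 1/(C + 1) = 1/(1 + C))
K = 18/773 (K = 9/(-9 + (-151 + 38)*(-5 - 3/(1 - 3))) = 9/(-9 - 113*(-5 - 3/(-2))) = 9/(-9 - 113*(-5 - ½*(-3))) = 9/(-9 - 113*(-5 + 3/2)) = 9/(-9 - 113*(-7/2)) = 9/(-9 + 791/2) = 9/(773/2) = 9*(2/773) = 18/773 ≈ 0.023286)
-K = -1*18/773 = -18/773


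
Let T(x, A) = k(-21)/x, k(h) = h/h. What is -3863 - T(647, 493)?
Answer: -2499362/647 ≈ -3863.0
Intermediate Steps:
k(h) = 1
T(x, A) = 1/x
-3863 - T(647, 493) = -3863 - 1/647 = -2499362/647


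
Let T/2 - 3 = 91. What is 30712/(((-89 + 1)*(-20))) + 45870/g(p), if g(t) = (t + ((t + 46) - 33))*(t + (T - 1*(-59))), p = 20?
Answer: 1952033/94340 ≈ 20.691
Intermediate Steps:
T = 188 (T = 6 + 2*91 = 6 + 182 = 188)
g(t) = (13 + 2*t)*(247 + t) (g(t) = (t + ((t + 46) - 33))*(t + (188 - 1*(-59))) = (t + ((46 + t) - 33))*(t + (188 + 59)) = (t + (13 + t))*(t + 247) = (13 + 2*t)*(247 + t))
30712/(((-89 + 1)*(-20))) + 45870/g(p) = 30712/(((-89 + 1)*(-20))) + 45870/(3211 + 2*20**2 + 507*20) = 30712/((-88*(-20))) + 45870/(3211 + 2*400 + 10140) = 30712/1760 + 45870/(3211 + 800 + 10140) = 30712*(1/1760) + 45870/14151 = 349/20 + 45870*(1/14151) = 349/20 + 15290/4717 = 1952033/94340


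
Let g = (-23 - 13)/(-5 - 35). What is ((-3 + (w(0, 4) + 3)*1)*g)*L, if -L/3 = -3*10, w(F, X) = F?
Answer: 0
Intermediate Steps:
g = 9/10 (g = -36/(-40) = -36*(-1/40) = 9/10 ≈ 0.90000)
L = 90 (L = -(-9)*10 = -3*(-30) = 90)
((-3 + (w(0, 4) + 3)*1)*g)*L = ((-3 + (0 + 3)*1)*(9/10))*90 = ((-3 + 3*1)*(9/10))*90 = ((-3 + 3)*(9/10))*90 = (0*(9/10))*90 = 0*90 = 0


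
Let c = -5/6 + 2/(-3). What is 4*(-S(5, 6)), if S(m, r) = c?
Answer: 6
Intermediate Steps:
c = -3/2 (c = -5*1/6 + 2*(-1/3) = -5/6 - 2/3 = -3/2 ≈ -1.5000)
S(m, r) = -3/2
4*(-S(5, 6)) = 4*(-1*(-3/2)) = 4*(3/2) = 6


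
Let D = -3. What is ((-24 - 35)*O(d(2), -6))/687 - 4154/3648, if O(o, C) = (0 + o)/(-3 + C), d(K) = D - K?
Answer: -4460057/3759264 ≈ -1.1864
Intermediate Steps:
d(K) = -3 - K
O(o, C) = o/(-3 + C)
((-24 - 35)*O(d(2), -6))/687 - 4154/3648 = ((-24 - 35)*((-3 - 1*2)/(-3 - 6)))/687 - 4154/3648 = -59*(-3 - 2)/(-9)*(1/687) - 4154*1/3648 = -(-295)*(-1)/9*(1/687) - 2077/1824 = -59*5/9*(1/687) - 2077/1824 = -295/9*1/687 - 2077/1824 = -295/6183 - 2077/1824 = -4460057/3759264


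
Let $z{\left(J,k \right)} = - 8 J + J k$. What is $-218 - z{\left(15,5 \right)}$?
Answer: $-173$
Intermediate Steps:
$-218 - z{\left(15,5 \right)} = -218 - 15 \left(-8 + 5\right) = -218 - 15 \left(-3\right) = -218 - -45 = -218 + 45 = -173$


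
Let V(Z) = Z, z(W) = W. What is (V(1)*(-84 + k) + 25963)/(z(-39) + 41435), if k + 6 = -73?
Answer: 6450/10349 ≈ 0.62325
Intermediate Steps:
k = -79 (k = -6 - 73 = -79)
(V(1)*(-84 + k) + 25963)/(z(-39) + 41435) = (1*(-84 - 79) + 25963)/(-39 + 41435) = (1*(-163) + 25963)/41396 = (-163 + 25963)*(1/41396) = 25800*(1/41396) = 6450/10349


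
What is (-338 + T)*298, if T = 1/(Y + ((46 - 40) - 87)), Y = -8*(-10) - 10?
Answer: -1108262/11 ≈ -1.0075e+5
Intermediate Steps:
Y = 70 (Y = 80 - 10 = 70)
T = -1/11 (T = 1/(70 + ((46 - 40) - 87)) = 1/(70 + (6 - 87)) = 1/(70 - 81) = 1/(-11) = -1/11 ≈ -0.090909)
(-338 + T)*298 = (-338 - 1/11)*298 = -3719/11*298 = -1108262/11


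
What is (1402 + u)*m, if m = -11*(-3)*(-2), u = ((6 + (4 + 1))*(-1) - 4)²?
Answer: -107382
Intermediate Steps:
u = 225 (u = ((6 + 5)*(-1) - 4)² = (11*(-1) - 4)² = (-11 - 4)² = (-15)² = 225)
m = -66 (m = 33*(-2) = -66)
(1402 + u)*m = (1402 + 225)*(-66) = 1627*(-66) = -107382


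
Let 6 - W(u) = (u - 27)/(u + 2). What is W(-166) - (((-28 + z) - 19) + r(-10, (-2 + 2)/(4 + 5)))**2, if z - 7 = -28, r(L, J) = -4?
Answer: -849385/164 ≈ -5179.2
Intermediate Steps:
z = -21 (z = 7 - 28 = -21)
W(u) = 6 - (-27 + u)/(2 + u) (W(u) = 6 - (u - 27)/(u + 2) = 6 - (-27 + u)/(2 + u))
W(-166) - (((-28 + z) - 19) + r(-10, (-2 + 2)/(4 + 5)))**2 = (39 + 5*(-166))/(2 - 166) - (((-28 - 21) - 19) - 4)**2 = (39 - 830)/(-164) - ((-49 - 19) - 4)**2 = -1/164*(-791) - (-68 - 4)**2 = 791/164 - 1*(-72)**2 = 791/164 - 1*5184 = 791/164 - 5184 = -849385/164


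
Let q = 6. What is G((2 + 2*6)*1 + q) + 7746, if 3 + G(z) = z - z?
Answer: 7743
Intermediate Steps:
G(z) = -3 (G(z) = -3 + (z - z) = -3 + 0 = -3)
G((2 + 2*6)*1 + q) + 7746 = -3 + 7746 = 7743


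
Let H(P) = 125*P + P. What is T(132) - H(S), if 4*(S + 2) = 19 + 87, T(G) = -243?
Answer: -3330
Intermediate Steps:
S = 49/2 (S = -2 + (19 + 87)/4 = -2 + (¼)*106 = -2 + 53/2 = 49/2 ≈ 24.500)
H(P) = 126*P
T(132) - H(S) = -243 - 126*49/2 = -243 - 1*3087 = -243 - 3087 = -3330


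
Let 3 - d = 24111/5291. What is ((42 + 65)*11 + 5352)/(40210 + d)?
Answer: 34544939/212742872 ≈ 0.16238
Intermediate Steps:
d = -8238/5291 (d = 3 - 24111/5291 = -8238/5291 ≈ -1.5570)
((42 + 65)*11 + 5352)/(40210 + d) = ((42 + 65)*11 + 5352)/(40210 - 8238/5291) = (107*11 + 5352)/(212742872/5291) = (1177 + 5352)*(5291/212742872) = 6529*(5291/212742872) = 34544939/212742872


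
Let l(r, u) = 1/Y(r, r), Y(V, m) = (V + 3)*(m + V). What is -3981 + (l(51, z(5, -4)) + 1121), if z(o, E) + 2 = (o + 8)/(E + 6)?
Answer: -15752879/5508 ≈ -2860.0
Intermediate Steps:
z(o, E) = -2 + (8 + o)/(6 + E) (z(o, E) = -2 + (o + 8)/(E + 6) = -2 + (8 + o)/(6 + E))
Y(V, m) = (3 + V)*(V + m)
l(r, u) = 1/(2*r² + 6*r) (l(r, u) = 1/(r² + 3*r + 3*r + r*r) = 1/(r² + 3*r + 3*r + r²) = 1/(2*r² + 6*r))
-3981 + (l(51, z(5, -4)) + 1121) = -3981 + ((½)/(51*(3 + 51)) + 1121) = -3981 + ((½)*(1/51)/54 + 1121) = -3981 + ((½)*(1/51)*(1/54) + 1121) = -3981 + (1/5508 + 1121) = -3981 + 6174469/5508 = -15752879/5508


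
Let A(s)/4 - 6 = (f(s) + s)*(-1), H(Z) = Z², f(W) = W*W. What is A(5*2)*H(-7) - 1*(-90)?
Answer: -20294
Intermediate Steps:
f(W) = W²
A(s) = 24 - 4*s - 4*s² (A(s) = 24 + 4*((s² + s)*(-1)) = 24 + 4*((s + s²)*(-1)) = 24 + 4*(-s - s²) = 24 + (-4*s - 4*s²) = 24 - 4*s - 4*s²)
A(5*2)*H(-7) - 1*(-90) = (24 - 20*2 - 4*(5*2)²)*(-7)² - 1*(-90) = (24 - 4*10 - 4*10²)*49 + 90 = (24 - 40 - 4*100)*49 + 90 = (24 - 40 - 400)*49 + 90 = -416*49 + 90 = -20384 + 90 = -20294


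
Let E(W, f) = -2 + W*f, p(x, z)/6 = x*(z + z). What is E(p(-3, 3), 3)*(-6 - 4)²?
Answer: -32600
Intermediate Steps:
p(x, z) = 12*x*z (p(x, z) = 6*(x*(z + z)) = 6*(x*(2*z)) = 6*(2*x*z) = 12*x*z)
E(p(-3, 3), 3)*(-6 - 4)² = (-2 + (12*(-3)*3)*3)*(-6 - 4)² = (-2 - 108*3)*(-10)² = (-2 - 324)*100 = -326*100 = -32600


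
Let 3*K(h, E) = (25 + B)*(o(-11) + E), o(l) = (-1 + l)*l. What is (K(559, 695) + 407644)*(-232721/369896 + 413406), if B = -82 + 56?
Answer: 186880621797480775/1109688 ≈ 1.6841e+11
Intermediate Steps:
o(l) = l*(-1 + l)
B = -26
K(h, E) = -44 - E/3 (K(h, E) = ((25 - 26)*(-11*(-1 - 11) + E))/3 = (-(-11*(-12) + E))/3 = (-(132 + E))/3 = (-132 - E)/3 = -44 - E/3)
(K(559, 695) + 407644)*(-232721/369896 + 413406) = ((-44 - ⅓*695) + 407644)*(-232721/369896 + 413406) = ((-44 - 695/3) + 407644)*(-232721*1/369896 + 413406) = (-827/3 + 407644)*(-232721/369896 + 413406) = (1222105/3)*(152916993055/369896) = 186880621797480775/1109688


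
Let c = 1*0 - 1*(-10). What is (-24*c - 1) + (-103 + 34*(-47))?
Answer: -1942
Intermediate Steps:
c = 10 (c = 0 + 10 = 10)
(-24*c - 1) + (-103 + 34*(-47)) = (-24*10 - 1) + (-103 + 34*(-47)) = (-240 - 1) + (-103 - 1598) = -241 - 1701 = -1942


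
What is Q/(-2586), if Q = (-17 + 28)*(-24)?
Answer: 44/431 ≈ 0.10209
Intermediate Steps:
Q = -264 (Q = 11*(-24) = -264)
Q/(-2586) = -264/(-2586) = -264*(-1/2586) = 44/431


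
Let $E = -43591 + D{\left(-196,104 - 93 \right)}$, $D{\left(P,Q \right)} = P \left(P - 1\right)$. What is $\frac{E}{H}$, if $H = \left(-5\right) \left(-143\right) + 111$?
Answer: $- \frac{4979}{826} \approx -6.0278$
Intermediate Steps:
$D{\left(P,Q \right)} = P \left(-1 + P\right)$
$E = -4979$ ($E = -43591 - 196 \left(-1 - 196\right) = -43591 - -38612 = -43591 + 38612 = -4979$)
$H = 826$ ($H = 715 + 111 = 826$)
$\frac{E}{H} = - \frac{4979}{826}$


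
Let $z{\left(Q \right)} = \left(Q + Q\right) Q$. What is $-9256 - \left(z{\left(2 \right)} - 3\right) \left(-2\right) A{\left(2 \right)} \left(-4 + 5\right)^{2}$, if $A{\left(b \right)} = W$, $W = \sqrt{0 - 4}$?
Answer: $-9256 + 20 i \approx -9256.0 + 20.0 i$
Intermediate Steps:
$z{\left(Q \right)} = 2 Q^{2}$ ($z{\left(Q \right)} = 2 Q Q = 2 Q^{2}$)
$W = 2 i$ ($W = \sqrt{-4} = 2 i \approx 2.0 i$)
$A{\left(b \right)} = 2 i$
$-9256 - \left(z{\left(2 \right)} - 3\right) \left(-2\right) A{\left(2 \right)} \left(-4 + 5\right)^{2} = -9256 - \left(2 \cdot 2^{2} - 3\right) \left(-2\right) 2 i \left(-4 + 5\right)^{2} = -9256 - \left(2 \cdot 4 - 3\right) \left(-2\right) 2 i 1^{2} = -9256 - \left(8 - 3\right) \left(-2\right) 2 i 1 = -9256 - 5 \left(-2\right) 2 i 1 = -9256 - - 10 \cdot 2 i 1 = -9256 - - 20 i 1 = -9256 - - 20 i = -9256 + 20 i$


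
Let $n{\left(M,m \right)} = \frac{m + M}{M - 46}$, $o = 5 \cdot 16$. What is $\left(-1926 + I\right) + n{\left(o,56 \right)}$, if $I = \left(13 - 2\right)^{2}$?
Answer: $-1801$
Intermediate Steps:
$o = 80$
$I = 121$ ($I = 11^{2} = 121$)
$n{\left(M,m \right)} = \frac{M + m}{-46 + M}$
$\left(-1926 + I\right) + n{\left(o,56 \right)} = \left(-1926 + 121\right) + \frac{80 + 56}{-46 + 80} = -1805 + \frac{1}{34} \cdot 136 = -1805 + 4 = -1801$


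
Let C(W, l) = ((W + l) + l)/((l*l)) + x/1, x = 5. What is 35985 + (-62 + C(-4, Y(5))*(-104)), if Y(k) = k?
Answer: 884451/25 ≈ 35378.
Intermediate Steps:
C(W, l) = 5 + (W + 2*l)/l² (C(W, l) = ((W + l) + l)/((l*l)) + 5/1 = (W + 2*l)/(l²) + 5*1 = (W + 2*l)/l² + 5 = 5 + (W + 2*l)/l²)
35985 + (-62 + C(-4, Y(5))*(-104)) = 35985 + (-62 + (5 + 2/5 - 4/5²)*(-104)) = 35985 + (-62 + (5 + 2*(⅕) - 4*1/25)*(-104)) = 35985 + (-62 + (5 + ⅖ - 4/25)*(-104)) = 35985 + (-62 + (131/25)*(-104)) = 35985 + (-62 - 13624/25) = 35985 - 15174/25 = 884451/25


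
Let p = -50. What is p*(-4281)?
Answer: 214050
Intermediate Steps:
p*(-4281) = -50*(-4281) = 214050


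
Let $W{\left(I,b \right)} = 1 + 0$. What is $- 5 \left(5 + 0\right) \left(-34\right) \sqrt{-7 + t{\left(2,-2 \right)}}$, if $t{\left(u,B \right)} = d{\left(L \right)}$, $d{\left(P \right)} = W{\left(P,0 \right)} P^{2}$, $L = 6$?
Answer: $850 \sqrt{29} \approx 4577.4$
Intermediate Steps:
$W{\left(I,b \right)} = 1$
$d{\left(P \right)} = P^{2}$ ($d{\left(P \right)} = 1 P^{2} = P^{2}$)
$t{\left(u,B \right)} = 36$ ($t{\left(u,B \right)} = 6^{2} = 36$)
$- 5 \left(5 + 0\right) \left(-34\right) \sqrt{-7 + t{\left(2,-2 \right)}} = - 5 \left(5 + 0\right) \left(-34\right) \sqrt{-7 + 36} = \left(-5\right) 5 \left(-34\right) \sqrt{29} = \left(-25\right) \left(-34\right) \sqrt{29} = 850 \sqrt{29}$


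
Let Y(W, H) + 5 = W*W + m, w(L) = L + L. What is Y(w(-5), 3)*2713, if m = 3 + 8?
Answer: 287578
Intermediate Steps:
m = 11
w(L) = 2*L
Y(W, H) = 6 + W**2 (Y(W, H) = -5 + (W*W + 11) = -5 + (W**2 + 11) = -5 + (11 + W**2) = 6 + W**2)
Y(w(-5), 3)*2713 = (6 + (2*(-5))**2)*2713 = (6 + (-10)**2)*2713 = (6 + 100)*2713 = 106*2713 = 287578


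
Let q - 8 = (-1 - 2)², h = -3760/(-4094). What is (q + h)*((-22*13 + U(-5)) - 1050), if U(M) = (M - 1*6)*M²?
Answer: -59089869/2047 ≈ -28867.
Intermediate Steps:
U(M) = M²*(-6 + M) (U(M) = (M - 6)*M² = (-6 + M)*M² = M²*(-6 + M))
h = 1880/2047 (h = -3760*(-1/4094) = 1880/2047 ≈ 0.91842)
q = 17 (q = 8 + (-1 - 2)² = 8 + (-3)² = 8 + 9 = 17)
(q + h)*((-22*13 + U(-5)) - 1050) = (17 + 1880/2047)*((-22*13 + (-5)²*(-6 - 5)) - 1050) = 36679*((-286 + 25*(-11)) - 1050)/2047 = 36679*((-286 - 275) - 1050)/2047 = 36679*(-561 - 1050)/2047 = (36679/2047)*(-1611) = -59089869/2047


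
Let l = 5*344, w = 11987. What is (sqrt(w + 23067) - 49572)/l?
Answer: -12393/430 + sqrt(35054)/1720 ≈ -28.712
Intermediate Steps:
l = 1720
(sqrt(w + 23067) - 49572)/l = (sqrt(11987 + 23067) - 49572)/1720 = (sqrt(35054) - 49572)*(1/1720) = (-49572 + sqrt(35054))*(1/1720) = -12393/430 + sqrt(35054)/1720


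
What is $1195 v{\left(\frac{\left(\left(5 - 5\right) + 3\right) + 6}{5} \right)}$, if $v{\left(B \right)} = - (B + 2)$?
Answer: $-4541$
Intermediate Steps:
$v{\left(B \right)} = -2 - B$ ($v{\left(B \right)} = - (2 + B) = -2 - B$)
$1195 v{\left(\frac{\left(\left(5 - 5\right) + 3\right) + 6}{5} \right)} = 1195 \left(-2 - \frac{\left(\left(5 - 5\right) + 3\right) + 6}{5}\right) = 1195 \left(-2 - \left(\left(0 + 3\right) + 6\right) \frac{1}{5}\right) = 1195 \left(-2 - \left(3 + 6\right) \frac{1}{5}\right) = 1195 \left(-2 - 9 \cdot \frac{1}{5}\right) = 1195 \left(-2 - \frac{9}{5}\right) = 1195 \left(- \frac{19}{5}\right) = -4541$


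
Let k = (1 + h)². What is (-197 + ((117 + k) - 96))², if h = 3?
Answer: 25600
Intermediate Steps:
k = 16 (k = (1 + 3)² = 4² = 16)
(-197 + ((117 + k) - 96))² = (-197 + ((117 + 16) - 96))² = (-197 + (133 - 96))² = (-197 + 37)² = (-160)² = 25600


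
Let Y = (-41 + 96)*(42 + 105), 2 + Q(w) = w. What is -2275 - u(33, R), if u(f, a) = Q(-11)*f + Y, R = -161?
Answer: -9931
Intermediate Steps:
Q(w) = -2 + w
Y = 8085 (Y = 55*147 = 8085)
u(f, a) = 8085 - 13*f (u(f, a) = (-2 - 11)*f + 8085 = -13*f + 8085 = 8085 - 13*f)
-2275 - u(33, R) = -2275 - (8085 - 13*33) = -2275 - (8085 - 429) = -2275 - 1*7656 = -2275 - 7656 = -9931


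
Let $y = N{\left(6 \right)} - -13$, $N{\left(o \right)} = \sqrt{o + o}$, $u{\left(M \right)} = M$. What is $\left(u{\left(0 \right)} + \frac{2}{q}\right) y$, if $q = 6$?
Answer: $\frac{13}{3} + \frac{2 \sqrt{3}}{3} \approx 5.488$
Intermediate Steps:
$N{\left(o \right)} = \sqrt{2} \sqrt{o}$ ($N{\left(o \right)} = \sqrt{2 o} = \sqrt{2} \sqrt{o}$)
$y = 13 + 2 \sqrt{3}$ ($y = \sqrt{2} \sqrt{6} - -13 = 2 \sqrt{3} + 13 = 13 + 2 \sqrt{3} \approx 16.464$)
$\left(u{\left(0 \right)} + \frac{2}{q}\right) y = \left(0 + \frac{2}{6}\right) \left(13 + 2 \sqrt{3}\right) = \left(0 + 2 \cdot \frac{1}{6}\right) \left(13 + 2 \sqrt{3}\right) = \left(0 + \frac{1}{3}\right) \left(13 + 2 \sqrt{3}\right) = \frac{13 + 2 \sqrt{3}}{3} = \frac{13}{3} + \frac{2 \sqrt{3}}{3}$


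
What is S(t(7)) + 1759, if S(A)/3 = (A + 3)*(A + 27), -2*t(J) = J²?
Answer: 6391/4 ≈ 1597.8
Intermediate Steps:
t(J) = -J²/2
S(A) = 3*(3 + A)*(27 + A) (S(A) = 3*((A + 3)*(A + 27)) = 3*((3 + A)*(27 + A)) = 3*(3 + A)*(27 + A))
S(t(7)) + 1759 = (243 + 3*(-½*7²)² + 90*(-½*7²)) + 1759 = (243 + 3*(-½*49)² + 90*(-½*49)) + 1759 = (243 + 3*(-49/2)² + 90*(-49/2)) + 1759 = (243 + 3*(2401/4) - 2205) + 1759 = (243 + 7203/4 - 2205) + 1759 = -645/4 + 1759 = 6391/4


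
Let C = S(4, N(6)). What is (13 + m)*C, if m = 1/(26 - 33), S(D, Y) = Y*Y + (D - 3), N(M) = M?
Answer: 3330/7 ≈ 475.71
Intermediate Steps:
S(D, Y) = -3 + D + Y**2 (S(D, Y) = Y**2 + (-3 + D) = -3 + D + Y**2)
C = 37 (C = -3 + 4 + 6**2 = -3 + 4 + 36 = 37)
m = -1/7 (m = 1/(-7) = -1/7 ≈ -0.14286)
(13 + m)*C = (13 - 1/7)*37 = (90/7)*37 = 3330/7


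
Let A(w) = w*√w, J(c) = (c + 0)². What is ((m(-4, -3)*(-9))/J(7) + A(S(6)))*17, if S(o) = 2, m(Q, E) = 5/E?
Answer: 255/49 + 34*√2 ≈ 53.287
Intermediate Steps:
J(c) = c²
A(w) = w^(3/2)
((m(-4, -3)*(-9))/J(7) + A(S(6)))*17 = (((5/(-3))*(-9))/(7²) + 2^(3/2))*17 = (((5*(-⅓))*(-9))/49 + 2*√2)*17 = (-5/3*(-9)*(1/49) + 2*√2)*17 = (15*(1/49) + 2*√2)*17 = (15/49 + 2*√2)*17 = 255/49 + 34*√2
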